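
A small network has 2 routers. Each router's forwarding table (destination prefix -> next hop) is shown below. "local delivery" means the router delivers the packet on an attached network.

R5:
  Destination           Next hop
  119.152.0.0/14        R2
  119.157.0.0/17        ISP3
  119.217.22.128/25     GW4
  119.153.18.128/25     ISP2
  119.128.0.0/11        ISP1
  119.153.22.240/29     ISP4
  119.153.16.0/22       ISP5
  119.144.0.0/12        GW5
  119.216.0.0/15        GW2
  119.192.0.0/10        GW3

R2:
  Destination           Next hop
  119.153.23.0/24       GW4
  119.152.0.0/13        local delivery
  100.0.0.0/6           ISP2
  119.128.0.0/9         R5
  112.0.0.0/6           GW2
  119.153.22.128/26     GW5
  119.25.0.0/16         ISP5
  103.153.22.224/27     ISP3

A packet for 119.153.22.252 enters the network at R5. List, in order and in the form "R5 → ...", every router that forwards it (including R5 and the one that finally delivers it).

At R5: longest match for 119.153.22.252 is 119.152.0.0/14 -> R2
At R2: longest match for 119.153.22.252 is 119.152.0.0/13 -> local delivery

R5 → R2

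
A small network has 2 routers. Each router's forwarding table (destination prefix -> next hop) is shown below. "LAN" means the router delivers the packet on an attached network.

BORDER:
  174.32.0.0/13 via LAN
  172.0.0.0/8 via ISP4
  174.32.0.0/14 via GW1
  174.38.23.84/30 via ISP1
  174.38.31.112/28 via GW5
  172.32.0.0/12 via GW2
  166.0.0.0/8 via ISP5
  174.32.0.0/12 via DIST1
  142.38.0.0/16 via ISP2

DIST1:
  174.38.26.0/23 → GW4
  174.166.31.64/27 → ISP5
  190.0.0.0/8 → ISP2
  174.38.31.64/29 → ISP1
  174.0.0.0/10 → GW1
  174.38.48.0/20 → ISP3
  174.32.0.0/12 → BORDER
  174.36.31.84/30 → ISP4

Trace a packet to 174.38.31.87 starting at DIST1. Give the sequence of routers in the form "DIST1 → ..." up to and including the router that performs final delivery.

At DIST1: longest match for 174.38.31.87 is 174.32.0.0/12 -> BORDER
At BORDER: longest match for 174.38.31.87 is 174.32.0.0/13 -> LAN

DIST1 → BORDER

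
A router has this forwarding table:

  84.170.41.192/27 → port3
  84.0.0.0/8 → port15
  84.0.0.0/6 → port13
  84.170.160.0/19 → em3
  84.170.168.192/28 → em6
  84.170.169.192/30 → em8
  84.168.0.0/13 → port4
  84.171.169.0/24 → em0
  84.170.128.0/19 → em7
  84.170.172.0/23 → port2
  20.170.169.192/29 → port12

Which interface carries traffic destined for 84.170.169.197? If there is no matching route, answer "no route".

em3

Routes whose prefix contains 84.170.169.197:
  84.0.0.0/6 (84.0.0.0 - 87.255.255.255) -> port13
  84.0.0.0/8 (84.0.0.0 - 84.255.255.255) -> port15
  84.168.0.0/13 (84.168.0.0 - 84.175.255.255) -> port4
  84.170.160.0/19 (84.170.160.0 - 84.170.191.255) -> em3
More-specific entries that do NOT match:
  84.170.169.192/30 (84.170.169.192 - 84.170.169.195) does not contain 84.170.169.197
  20.170.169.192/29 (20.170.169.192 - 20.170.169.199) does not contain 84.170.169.197
  84.170.168.192/28 (84.170.168.192 - 84.170.168.207) does not contain 84.170.169.197
  84.170.41.192/27 (84.170.41.192 - 84.170.41.223) does not contain 84.170.169.197
  84.171.169.0/24 (84.171.169.0 - 84.171.169.255) does not contain 84.170.169.197
  84.170.172.0/23 (84.170.172.0 - 84.170.173.255) does not contain 84.170.169.197
Longest matching prefix is /19 -> interface em3.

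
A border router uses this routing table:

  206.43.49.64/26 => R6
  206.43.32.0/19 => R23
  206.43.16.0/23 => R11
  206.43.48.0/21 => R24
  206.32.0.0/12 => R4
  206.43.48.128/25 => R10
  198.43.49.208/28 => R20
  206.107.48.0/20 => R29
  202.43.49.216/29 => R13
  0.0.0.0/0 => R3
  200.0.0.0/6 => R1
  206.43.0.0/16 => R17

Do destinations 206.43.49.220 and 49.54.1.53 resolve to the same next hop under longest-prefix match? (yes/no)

206.43.49.220: longest match 206.43.48.0/21 -> R24
49.54.1.53: longest match 0.0.0.0/0 -> R3

no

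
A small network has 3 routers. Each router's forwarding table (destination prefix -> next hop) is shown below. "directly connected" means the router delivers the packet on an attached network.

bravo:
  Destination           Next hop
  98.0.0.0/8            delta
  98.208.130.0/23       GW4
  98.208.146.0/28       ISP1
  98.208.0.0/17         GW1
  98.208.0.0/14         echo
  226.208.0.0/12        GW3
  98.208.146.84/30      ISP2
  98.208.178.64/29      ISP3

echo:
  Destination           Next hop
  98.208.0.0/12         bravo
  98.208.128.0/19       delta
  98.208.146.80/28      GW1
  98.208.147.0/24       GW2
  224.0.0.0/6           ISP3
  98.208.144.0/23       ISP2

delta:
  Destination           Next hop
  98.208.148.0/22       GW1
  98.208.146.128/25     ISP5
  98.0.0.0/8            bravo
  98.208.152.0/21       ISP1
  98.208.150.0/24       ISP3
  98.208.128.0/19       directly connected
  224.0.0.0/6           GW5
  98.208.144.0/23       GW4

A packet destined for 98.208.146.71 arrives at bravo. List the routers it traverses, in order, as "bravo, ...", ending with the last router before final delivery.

At bravo: longest match for 98.208.146.71 is 98.208.0.0/14 -> echo
At echo: longest match for 98.208.146.71 is 98.208.128.0/19 -> delta
At delta: longest match for 98.208.146.71 is 98.208.128.0/19 -> directly connected

bravo, echo, delta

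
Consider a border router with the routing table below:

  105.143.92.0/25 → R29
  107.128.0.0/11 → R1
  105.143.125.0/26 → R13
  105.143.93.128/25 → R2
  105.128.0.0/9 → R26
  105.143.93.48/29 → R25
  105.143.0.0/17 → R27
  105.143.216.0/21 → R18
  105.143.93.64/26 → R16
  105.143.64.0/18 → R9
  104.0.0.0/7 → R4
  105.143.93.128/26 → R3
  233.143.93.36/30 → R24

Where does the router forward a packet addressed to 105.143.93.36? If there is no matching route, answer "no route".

R9

Routes whose prefix contains 105.143.93.36:
  104.0.0.0/7 (104.0.0.0 - 105.255.255.255) -> R4
  105.128.0.0/9 (105.128.0.0 - 105.255.255.255) -> R26
  105.143.0.0/17 (105.143.0.0 - 105.143.127.255) -> R27
  105.143.64.0/18 (105.143.64.0 - 105.143.127.255) -> R9
More-specific entries that do NOT match:
  233.143.93.36/30 (233.143.93.36 - 233.143.93.39) does not contain 105.143.93.36
  105.143.93.48/29 (105.143.93.48 - 105.143.93.55) does not contain 105.143.93.36
  105.143.125.0/26 (105.143.125.0 - 105.143.125.63) does not contain 105.143.93.36
  105.143.93.64/26 (105.143.93.64 - 105.143.93.127) does not contain 105.143.93.36
  105.143.93.128/26 (105.143.93.128 - 105.143.93.191) does not contain 105.143.93.36
  105.143.92.0/25 (105.143.92.0 - 105.143.92.127) does not contain 105.143.93.36
  105.143.93.128/25 (105.143.93.128 - 105.143.93.255) does not contain 105.143.93.36
  105.143.216.0/21 (105.143.216.0 - 105.143.223.255) does not contain 105.143.93.36
Longest matching prefix is /18 -> next hop R9.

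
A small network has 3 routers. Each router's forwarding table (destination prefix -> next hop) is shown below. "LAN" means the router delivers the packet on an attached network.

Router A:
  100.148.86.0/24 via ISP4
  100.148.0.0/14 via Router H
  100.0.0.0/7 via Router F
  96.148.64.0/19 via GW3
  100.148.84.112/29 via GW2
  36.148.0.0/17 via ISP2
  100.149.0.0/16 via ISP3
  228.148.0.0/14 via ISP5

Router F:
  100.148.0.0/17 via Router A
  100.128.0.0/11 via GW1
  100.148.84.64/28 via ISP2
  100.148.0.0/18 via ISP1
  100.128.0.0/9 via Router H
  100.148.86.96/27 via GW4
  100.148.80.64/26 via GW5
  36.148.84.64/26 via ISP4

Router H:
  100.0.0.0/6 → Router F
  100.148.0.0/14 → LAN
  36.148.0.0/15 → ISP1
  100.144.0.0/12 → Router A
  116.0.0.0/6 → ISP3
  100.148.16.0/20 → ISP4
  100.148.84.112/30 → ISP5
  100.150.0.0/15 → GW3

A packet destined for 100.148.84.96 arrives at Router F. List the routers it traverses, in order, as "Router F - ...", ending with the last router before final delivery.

At Router F: longest match for 100.148.84.96 is 100.148.0.0/17 -> Router A
At Router A: longest match for 100.148.84.96 is 100.148.0.0/14 -> Router H
At Router H: longest match for 100.148.84.96 is 100.148.0.0/14 -> LAN

Router F - Router A - Router H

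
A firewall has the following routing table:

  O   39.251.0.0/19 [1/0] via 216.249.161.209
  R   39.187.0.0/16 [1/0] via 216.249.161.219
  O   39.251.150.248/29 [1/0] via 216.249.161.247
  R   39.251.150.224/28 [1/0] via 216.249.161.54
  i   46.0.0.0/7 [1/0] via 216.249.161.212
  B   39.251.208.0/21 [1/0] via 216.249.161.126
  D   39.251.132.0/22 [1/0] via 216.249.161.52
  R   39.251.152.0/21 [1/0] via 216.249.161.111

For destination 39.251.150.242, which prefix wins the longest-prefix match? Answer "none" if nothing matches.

none

39.251.150.242 is outside every listed prefix and there is no default route.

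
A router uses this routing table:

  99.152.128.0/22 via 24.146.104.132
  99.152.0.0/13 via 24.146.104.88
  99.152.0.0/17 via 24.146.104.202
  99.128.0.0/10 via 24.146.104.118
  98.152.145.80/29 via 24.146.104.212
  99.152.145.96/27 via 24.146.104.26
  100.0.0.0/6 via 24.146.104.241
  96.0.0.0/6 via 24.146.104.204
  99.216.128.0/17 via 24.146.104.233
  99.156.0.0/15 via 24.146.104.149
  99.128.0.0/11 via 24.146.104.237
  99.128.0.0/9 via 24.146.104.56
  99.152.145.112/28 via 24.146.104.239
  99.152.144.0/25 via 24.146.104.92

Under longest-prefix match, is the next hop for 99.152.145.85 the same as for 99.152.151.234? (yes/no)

99.152.145.85: longest match 99.152.0.0/13 -> 24.146.104.88
99.152.151.234: longest match 99.152.0.0/13 -> 24.146.104.88

yes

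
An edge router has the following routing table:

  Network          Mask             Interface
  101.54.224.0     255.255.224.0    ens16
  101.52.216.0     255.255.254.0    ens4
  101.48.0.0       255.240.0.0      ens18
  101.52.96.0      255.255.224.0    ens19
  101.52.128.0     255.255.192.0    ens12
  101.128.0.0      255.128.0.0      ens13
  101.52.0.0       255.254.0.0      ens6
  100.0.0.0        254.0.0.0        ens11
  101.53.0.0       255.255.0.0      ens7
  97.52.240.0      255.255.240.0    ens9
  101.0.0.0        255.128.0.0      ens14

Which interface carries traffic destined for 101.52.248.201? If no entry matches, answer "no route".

Routes whose prefix contains 101.52.248.201:
  100.0.0.0/7 (100.0.0.0 - 101.255.255.255) -> ens11
  101.0.0.0/9 (101.0.0.0 - 101.127.255.255) -> ens14
  101.48.0.0/12 (101.48.0.0 - 101.63.255.255) -> ens18
  101.52.0.0/15 (101.52.0.0 - 101.53.255.255) -> ens6
More-specific entries that do NOT match:
  101.52.216.0/23 (101.52.216.0 - 101.52.217.255) does not contain 101.52.248.201
  97.52.240.0/20 (97.52.240.0 - 97.52.255.255) does not contain 101.52.248.201
  101.54.224.0/19 (101.54.224.0 - 101.54.255.255) does not contain 101.52.248.201
  101.52.96.0/19 (101.52.96.0 - 101.52.127.255) does not contain 101.52.248.201
  101.52.128.0/18 (101.52.128.0 - 101.52.191.255) does not contain 101.52.248.201
  101.53.0.0/16 (101.53.0.0 - 101.53.255.255) does not contain 101.52.248.201
Longest matching prefix is /15 -> interface ens6.

ens6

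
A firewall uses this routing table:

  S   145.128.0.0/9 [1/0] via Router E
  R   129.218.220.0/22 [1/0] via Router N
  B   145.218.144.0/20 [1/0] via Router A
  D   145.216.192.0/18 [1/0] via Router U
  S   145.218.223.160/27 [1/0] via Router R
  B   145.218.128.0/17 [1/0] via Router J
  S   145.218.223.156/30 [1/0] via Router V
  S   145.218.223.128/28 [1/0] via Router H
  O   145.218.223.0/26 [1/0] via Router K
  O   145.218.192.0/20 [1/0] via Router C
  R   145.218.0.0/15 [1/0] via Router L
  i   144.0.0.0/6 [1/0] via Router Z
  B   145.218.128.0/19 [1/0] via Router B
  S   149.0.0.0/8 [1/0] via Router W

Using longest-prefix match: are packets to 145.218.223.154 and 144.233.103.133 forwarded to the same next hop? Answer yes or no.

145.218.223.154: longest match 145.218.128.0/17 -> Router J
144.233.103.133: longest match 144.0.0.0/6 -> Router Z

no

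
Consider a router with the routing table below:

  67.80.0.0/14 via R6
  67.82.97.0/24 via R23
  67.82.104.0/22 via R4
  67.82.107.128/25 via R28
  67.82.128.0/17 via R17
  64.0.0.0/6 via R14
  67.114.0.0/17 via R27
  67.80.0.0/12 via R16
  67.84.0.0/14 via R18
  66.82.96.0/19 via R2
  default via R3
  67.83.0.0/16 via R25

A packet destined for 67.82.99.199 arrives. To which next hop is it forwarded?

Routes whose prefix contains 67.82.99.199:
  0.0.0.0/0 (default, matches everything) -> R3
  64.0.0.0/6 (64.0.0.0 - 67.255.255.255) -> R14
  67.80.0.0/12 (67.80.0.0 - 67.95.255.255) -> R16
  67.80.0.0/14 (67.80.0.0 - 67.83.255.255) -> R6
More-specific entries that do NOT match:
  67.82.107.128/25 (67.82.107.128 - 67.82.107.255) does not contain 67.82.99.199
  67.82.97.0/24 (67.82.97.0 - 67.82.97.255) does not contain 67.82.99.199
  67.82.104.0/22 (67.82.104.0 - 67.82.107.255) does not contain 67.82.99.199
  66.82.96.0/19 (66.82.96.0 - 66.82.127.255) does not contain 67.82.99.199
  67.82.128.0/17 (67.82.128.0 - 67.82.255.255) does not contain 67.82.99.199
  67.114.0.0/17 (67.114.0.0 - 67.114.127.255) does not contain 67.82.99.199
  67.83.0.0/16 (67.83.0.0 - 67.83.255.255) does not contain 67.82.99.199
Longest matching prefix is /14 -> next hop R6.

R6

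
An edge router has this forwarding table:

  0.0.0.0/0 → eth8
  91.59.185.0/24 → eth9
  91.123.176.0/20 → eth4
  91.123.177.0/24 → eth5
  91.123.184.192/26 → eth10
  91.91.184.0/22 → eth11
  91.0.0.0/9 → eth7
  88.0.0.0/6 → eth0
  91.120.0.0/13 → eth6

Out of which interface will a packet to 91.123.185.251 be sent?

eth4

Routes whose prefix contains 91.123.185.251:
  0.0.0.0/0 (default, matches everything) -> eth8
  88.0.0.0/6 (88.0.0.0 - 91.255.255.255) -> eth0
  91.0.0.0/9 (91.0.0.0 - 91.127.255.255) -> eth7
  91.120.0.0/13 (91.120.0.0 - 91.127.255.255) -> eth6
  91.123.176.0/20 (91.123.176.0 - 91.123.191.255) -> eth4
More-specific entries that do NOT match:
  91.123.184.192/26 (91.123.184.192 - 91.123.184.255) does not contain 91.123.185.251
  91.59.185.0/24 (91.59.185.0 - 91.59.185.255) does not contain 91.123.185.251
  91.123.177.0/24 (91.123.177.0 - 91.123.177.255) does not contain 91.123.185.251
  91.91.184.0/22 (91.91.184.0 - 91.91.187.255) does not contain 91.123.185.251
Longest matching prefix is /20 -> interface eth4.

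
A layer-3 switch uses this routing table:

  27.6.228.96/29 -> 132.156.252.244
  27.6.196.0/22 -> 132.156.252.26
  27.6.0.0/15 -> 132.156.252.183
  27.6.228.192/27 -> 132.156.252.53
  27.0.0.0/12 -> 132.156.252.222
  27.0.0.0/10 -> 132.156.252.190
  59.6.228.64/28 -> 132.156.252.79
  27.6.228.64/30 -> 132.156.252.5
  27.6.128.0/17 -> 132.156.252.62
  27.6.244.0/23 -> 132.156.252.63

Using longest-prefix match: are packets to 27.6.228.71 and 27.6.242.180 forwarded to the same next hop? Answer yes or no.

yes

27.6.228.71: longest match 27.6.128.0/17 -> 132.156.252.62
27.6.242.180: longest match 27.6.128.0/17 -> 132.156.252.62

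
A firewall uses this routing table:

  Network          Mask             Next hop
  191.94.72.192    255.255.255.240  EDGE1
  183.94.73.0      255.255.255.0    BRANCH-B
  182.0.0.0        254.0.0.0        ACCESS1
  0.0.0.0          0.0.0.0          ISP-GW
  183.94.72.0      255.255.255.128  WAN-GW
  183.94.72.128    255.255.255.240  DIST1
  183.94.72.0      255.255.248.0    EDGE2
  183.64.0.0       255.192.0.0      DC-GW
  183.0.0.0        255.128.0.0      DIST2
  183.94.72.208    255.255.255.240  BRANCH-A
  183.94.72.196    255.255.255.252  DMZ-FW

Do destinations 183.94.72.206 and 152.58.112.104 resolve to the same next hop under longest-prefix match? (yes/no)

183.94.72.206: longest match 183.94.72.0/21 -> EDGE2
152.58.112.104: longest match 0.0.0.0/0 -> ISP-GW

no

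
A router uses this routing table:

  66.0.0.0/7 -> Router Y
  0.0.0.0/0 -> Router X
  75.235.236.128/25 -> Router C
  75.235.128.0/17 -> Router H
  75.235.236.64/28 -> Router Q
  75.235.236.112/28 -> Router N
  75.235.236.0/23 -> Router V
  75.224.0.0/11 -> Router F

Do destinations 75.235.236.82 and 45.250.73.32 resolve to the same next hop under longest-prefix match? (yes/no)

75.235.236.82: longest match 75.235.236.0/23 -> Router V
45.250.73.32: longest match 0.0.0.0/0 -> Router X

no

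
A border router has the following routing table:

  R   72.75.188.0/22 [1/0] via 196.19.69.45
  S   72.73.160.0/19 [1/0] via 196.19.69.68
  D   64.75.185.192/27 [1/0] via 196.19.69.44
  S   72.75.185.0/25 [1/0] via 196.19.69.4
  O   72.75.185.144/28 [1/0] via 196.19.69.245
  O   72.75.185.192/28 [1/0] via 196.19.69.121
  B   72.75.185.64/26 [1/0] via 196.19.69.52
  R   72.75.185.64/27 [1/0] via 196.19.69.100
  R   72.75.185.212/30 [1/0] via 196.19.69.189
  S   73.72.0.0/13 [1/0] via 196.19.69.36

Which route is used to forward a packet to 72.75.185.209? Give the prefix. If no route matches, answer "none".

72.75.185.209 is outside every listed prefix and there is no default route.

none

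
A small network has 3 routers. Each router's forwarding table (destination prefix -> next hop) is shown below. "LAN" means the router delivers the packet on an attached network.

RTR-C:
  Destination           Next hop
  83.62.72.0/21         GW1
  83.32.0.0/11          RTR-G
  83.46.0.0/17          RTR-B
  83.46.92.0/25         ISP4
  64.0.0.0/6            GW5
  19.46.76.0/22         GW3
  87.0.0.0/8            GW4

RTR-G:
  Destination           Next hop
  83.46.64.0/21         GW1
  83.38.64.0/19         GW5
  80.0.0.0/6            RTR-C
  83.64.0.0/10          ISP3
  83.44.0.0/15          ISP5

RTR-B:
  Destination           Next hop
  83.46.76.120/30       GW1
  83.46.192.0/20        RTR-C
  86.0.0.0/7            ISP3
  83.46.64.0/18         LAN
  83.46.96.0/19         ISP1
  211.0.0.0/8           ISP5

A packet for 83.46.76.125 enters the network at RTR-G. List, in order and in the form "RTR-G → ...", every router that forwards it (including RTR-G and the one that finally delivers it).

At RTR-G: longest match for 83.46.76.125 is 80.0.0.0/6 -> RTR-C
At RTR-C: longest match for 83.46.76.125 is 83.46.0.0/17 -> RTR-B
At RTR-B: longest match for 83.46.76.125 is 83.46.64.0/18 -> LAN

RTR-G → RTR-C → RTR-B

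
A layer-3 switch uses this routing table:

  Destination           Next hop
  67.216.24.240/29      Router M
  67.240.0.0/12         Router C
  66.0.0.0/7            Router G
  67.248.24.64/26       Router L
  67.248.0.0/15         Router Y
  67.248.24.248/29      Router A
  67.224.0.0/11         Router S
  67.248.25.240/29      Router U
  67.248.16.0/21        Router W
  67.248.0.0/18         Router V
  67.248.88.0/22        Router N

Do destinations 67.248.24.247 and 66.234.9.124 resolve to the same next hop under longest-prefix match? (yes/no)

no

67.248.24.247: longest match 67.248.0.0/18 -> Router V
66.234.9.124: longest match 66.0.0.0/7 -> Router G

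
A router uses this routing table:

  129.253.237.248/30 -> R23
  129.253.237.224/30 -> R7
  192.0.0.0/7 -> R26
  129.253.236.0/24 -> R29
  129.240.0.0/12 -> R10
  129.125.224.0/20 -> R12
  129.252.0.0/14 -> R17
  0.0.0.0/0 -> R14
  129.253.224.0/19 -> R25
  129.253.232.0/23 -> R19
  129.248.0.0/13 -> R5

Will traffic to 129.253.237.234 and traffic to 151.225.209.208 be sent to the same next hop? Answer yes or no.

129.253.237.234: longest match 129.253.224.0/19 -> R25
151.225.209.208: longest match 0.0.0.0/0 -> R14

no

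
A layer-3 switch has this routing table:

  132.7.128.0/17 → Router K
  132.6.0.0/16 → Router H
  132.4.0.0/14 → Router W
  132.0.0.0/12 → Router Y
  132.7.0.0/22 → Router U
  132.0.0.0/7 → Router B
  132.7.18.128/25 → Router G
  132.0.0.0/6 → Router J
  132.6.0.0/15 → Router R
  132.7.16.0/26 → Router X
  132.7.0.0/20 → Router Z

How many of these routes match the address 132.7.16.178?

Prefixes containing 132.7.16.178:
  132.0.0.0/6 (132.0.0.0 - 135.255.255.255)
  132.0.0.0/7 (132.0.0.0 - 133.255.255.255)
  132.0.0.0/12 (132.0.0.0 - 132.15.255.255)
  132.4.0.0/14 (132.4.0.0 - 132.7.255.255)
  132.6.0.0/15 (132.6.0.0 - 132.7.255.255)
Total matching entries: 5.

5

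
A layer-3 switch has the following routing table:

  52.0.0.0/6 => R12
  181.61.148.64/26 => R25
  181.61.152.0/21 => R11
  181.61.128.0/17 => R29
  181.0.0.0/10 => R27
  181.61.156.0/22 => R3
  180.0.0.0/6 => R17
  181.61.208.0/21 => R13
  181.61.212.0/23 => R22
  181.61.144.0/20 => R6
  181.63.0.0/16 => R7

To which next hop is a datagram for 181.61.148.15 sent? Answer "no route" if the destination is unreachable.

R6

Routes whose prefix contains 181.61.148.15:
  180.0.0.0/6 (180.0.0.0 - 183.255.255.255) -> R17
  181.0.0.0/10 (181.0.0.0 - 181.63.255.255) -> R27
  181.61.128.0/17 (181.61.128.0 - 181.61.255.255) -> R29
  181.61.144.0/20 (181.61.144.0 - 181.61.159.255) -> R6
More-specific entries that do NOT match:
  181.61.148.64/26 (181.61.148.64 - 181.61.148.127) does not contain 181.61.148.15
  181.61.212.0/23 (181.61.212.0 - 181.61.213.255) does not contain 181.61.148.15
  181.61.156.0/22 (181.61.156.0 - 181.61.159.255) does not contain 181.61.148.15
  181.61.152.0/21 (181.61.152.0 - 181.61.159.255) does not contain 181.61.148.15
  181.61.208.0/21 (181.61.208.0 - 181.61.215.255) does not contain 181.61.148.15
Longest matching prefix is /20 -> next hop R6.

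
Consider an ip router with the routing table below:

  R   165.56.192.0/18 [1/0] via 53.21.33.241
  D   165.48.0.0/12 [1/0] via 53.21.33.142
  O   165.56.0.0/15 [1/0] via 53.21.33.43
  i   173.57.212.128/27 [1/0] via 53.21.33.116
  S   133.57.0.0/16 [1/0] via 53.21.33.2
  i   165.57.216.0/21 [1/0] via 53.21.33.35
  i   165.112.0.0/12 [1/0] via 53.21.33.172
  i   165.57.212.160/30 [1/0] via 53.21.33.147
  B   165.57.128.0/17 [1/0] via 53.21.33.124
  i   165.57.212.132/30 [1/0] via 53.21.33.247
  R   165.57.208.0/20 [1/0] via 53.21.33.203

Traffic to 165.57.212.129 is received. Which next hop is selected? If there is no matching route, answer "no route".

53.21.33.203

Routes whose prefix contains 165.57.212.129:
  165.48.0.0/12 (165.48.0.0 - 165.63.255.255) -> 53.21.33.142
  165.56.0.0/15 (165.56.0.0 - 165.57.255.255) -> 53.21.33.43
  165.57.128.0/17 (165.57.128.0 - 165.57.255.255) -> 53.21.33.124
  165.57.208.0/20 (165.57.208.0 - 165.57.223.255) -> 53.21.33.203
More-specific entries that do NOT match:
  165.57.212.160/30 (165.57.212.160 - 165.57.212.163) does not contain 165.57.212.129
  165.57.212.132/30 (165.57.212.132 - 165.57.212.135) does not contain 165.57.212.129
  173.57.212.128/27 (173.57.212.128 - 173.57.212.159) does not contain 165.57.212.129
  165.57.216.0/21 (165.57.216.0 - 165.57.223.255) does not contain 165.57.212.129
Longest matching prefix is /20 -> next hop 53.21.33.203.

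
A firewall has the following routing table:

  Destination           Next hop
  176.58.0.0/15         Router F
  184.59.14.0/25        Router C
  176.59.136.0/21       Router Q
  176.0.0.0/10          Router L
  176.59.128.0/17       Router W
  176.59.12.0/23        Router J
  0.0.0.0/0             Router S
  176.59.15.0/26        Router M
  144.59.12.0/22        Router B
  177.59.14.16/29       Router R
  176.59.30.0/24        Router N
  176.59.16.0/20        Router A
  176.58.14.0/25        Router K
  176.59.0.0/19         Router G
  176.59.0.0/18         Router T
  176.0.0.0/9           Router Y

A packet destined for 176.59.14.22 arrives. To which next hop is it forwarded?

Router G

Routes whose prefix contains 176.59.14.22:
  0.0.0.0/0 (default, matches everything) -> Router S
  176.0.0.0/9 (176.0.0.0 - 176.127.255.255) -> Router Y
  176.0.0.0/10 (176.0.0.0 - 176.63.255.255) -> Router L
  176.58.0.0/15 (176.58.0.0 - 176.59.255.255) -> Router F
  176.59.0.0/18 (176.59.0.0 - 176.59.63.255) -> Router T
  176.59.0.0/19 (176.59.0.0 - 176.59.31.255) -> Router G
More-specific entries that do NOT match:
  177.59.14.16/29 (177.59.14.16 - 177.59.14.23) does not contain 176.59.14.22
  176.59.15.0/26 (176.59.15.0 - 176.59.15.63) does not contain 176.59.14.22
  184.59.14.0/25 (184.59.14.0 - 184.59.14.127) does not contain 176.59.14.22
  176.58.14.0/25 (176.58.14.0 - 176.58.14.127) does not contain 176.59.14.22
  176.59.30.0/24 (176.59.30.0 - 176.59.30.255) does not contain 176.59.14.22
  176.59.12.0/23 (176.59.12.0 - 176.59.13.255) does not contain 176.59.14.22
  144.59.12.0/22 (144.59.12.0 - 144.59.15.255) does not contain 176.59.14.22
  176.59.136.0/21 (176.59.136.0 - 176.59.143.255) does not contain 176.59.14.22
  176.59.16.0/20 (176.59.16.0 - 176.59.31.255) does not contain 176.59.14.22
Longest matching prefix is /19 -> next hop Router G.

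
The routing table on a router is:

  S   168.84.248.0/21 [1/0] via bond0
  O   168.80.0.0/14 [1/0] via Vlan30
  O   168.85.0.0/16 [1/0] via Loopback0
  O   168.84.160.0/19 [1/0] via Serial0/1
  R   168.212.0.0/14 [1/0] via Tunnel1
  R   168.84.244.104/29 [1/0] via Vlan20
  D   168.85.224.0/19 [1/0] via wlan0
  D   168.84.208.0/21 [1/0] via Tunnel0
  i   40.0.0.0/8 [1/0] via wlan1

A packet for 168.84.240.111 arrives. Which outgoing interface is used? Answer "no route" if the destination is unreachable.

no route

No entry's prefix contains 168.84.240.111; there is no default route.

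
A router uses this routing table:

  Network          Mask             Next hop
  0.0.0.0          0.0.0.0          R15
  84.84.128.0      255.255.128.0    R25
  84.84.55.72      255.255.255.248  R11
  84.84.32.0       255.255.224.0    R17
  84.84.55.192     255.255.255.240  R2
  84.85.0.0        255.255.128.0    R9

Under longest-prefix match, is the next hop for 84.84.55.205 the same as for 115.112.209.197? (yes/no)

no

84.84.55.205: longest match 84.84.55.192/28 -> R2
115.112.209.197: longest match 0.0.0.0/0 -> R15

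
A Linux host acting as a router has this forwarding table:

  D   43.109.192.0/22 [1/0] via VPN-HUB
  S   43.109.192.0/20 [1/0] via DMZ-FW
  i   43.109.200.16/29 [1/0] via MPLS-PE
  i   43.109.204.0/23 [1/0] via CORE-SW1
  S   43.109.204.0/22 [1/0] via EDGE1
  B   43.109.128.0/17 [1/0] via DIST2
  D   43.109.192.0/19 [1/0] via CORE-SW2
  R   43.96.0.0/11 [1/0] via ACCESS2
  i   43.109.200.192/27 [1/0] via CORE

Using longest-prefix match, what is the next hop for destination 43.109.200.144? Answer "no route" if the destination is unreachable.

DMZ-FW

Routes whose prefix contains 43.109.200.144:
  43.96.0.0/11 (43.96.0.0 - 43.127.255.255) -> ACCESS2
  43.109.128.0/17 (43.109.128.0 - 43.109.255.255) -> DIST2
  43.109.192.0/19 (43.109.192.0 - 43.109.223.255) -> CORE-SW2
  43.109.192.0/20 (43.109.192.0 - 43.109.207.255) -> DMZ-FW
More-specific entries that do NOT match:
  43.109.200.16/29 (43.109.200.16 - 43.109.200.23) does not contain 43.109.200.144
  43.109.200.192/27 (43.109.200.192 - 43.109.200.223) does not contain 43.109.200.144
  43.109.204.0/23 (43.109.204.0 - 43.109.205.255) does not contain 43.109.200.144
  43.109.192.0/22 (43.109.192.0 - 43.109.195.255) does not contain 43.109.200.144
  43.109.204.0/22 (43.109.204.0 - 43.109.207.255) does not contain 43.109.200.144
Longest matching prefix is /20 -> next hop DMZ-FW.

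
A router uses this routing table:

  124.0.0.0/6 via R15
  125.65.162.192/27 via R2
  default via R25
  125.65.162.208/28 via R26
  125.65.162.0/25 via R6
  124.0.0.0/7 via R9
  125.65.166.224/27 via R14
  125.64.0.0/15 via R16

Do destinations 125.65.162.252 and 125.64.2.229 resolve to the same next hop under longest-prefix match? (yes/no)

yes

125.65.162.252: longest match 125.64.0.0/15 -> R16
125.64.2.229: longest match 125.64.0.0/15 -> R16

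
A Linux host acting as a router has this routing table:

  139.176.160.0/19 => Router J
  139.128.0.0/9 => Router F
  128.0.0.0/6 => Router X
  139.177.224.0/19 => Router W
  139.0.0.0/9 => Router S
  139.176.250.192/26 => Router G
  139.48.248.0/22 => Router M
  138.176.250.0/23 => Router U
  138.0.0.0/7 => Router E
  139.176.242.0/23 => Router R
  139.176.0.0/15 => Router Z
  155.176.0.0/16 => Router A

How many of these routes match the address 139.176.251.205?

Prefixes containing 139.176.251.205:
  138.0.0.0/7 (138.0.0.0 - 139.255.255.255)
  139.128.0.0/9 (139.128.0.0 - 139.255.255.255)
  139.176.0.0/15 (139.176.0.0 - 139.177.255.255)
Total matching entries: 3.

3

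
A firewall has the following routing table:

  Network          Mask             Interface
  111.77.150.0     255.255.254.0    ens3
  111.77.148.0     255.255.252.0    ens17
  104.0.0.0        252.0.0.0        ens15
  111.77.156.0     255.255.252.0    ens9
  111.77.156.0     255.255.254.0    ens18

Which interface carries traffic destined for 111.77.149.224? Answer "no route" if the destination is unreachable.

ens17

Routes whose prefix contains 111.77.149.224:
  111.77.148.0/22 (111.77.148.0 - 111.77.151.255) -> ens17
More-specific entries that do NOT match:
  111.77.150.0/23 (111.77.150.0 - 111.77.151.255) does not contain 111.77.149.224
  111.77.156.0/23 (111.77.156.0 - 111.77.157.255) does not contain 111.77.149.224
Longest matching prefix is /22 -> interface ens17.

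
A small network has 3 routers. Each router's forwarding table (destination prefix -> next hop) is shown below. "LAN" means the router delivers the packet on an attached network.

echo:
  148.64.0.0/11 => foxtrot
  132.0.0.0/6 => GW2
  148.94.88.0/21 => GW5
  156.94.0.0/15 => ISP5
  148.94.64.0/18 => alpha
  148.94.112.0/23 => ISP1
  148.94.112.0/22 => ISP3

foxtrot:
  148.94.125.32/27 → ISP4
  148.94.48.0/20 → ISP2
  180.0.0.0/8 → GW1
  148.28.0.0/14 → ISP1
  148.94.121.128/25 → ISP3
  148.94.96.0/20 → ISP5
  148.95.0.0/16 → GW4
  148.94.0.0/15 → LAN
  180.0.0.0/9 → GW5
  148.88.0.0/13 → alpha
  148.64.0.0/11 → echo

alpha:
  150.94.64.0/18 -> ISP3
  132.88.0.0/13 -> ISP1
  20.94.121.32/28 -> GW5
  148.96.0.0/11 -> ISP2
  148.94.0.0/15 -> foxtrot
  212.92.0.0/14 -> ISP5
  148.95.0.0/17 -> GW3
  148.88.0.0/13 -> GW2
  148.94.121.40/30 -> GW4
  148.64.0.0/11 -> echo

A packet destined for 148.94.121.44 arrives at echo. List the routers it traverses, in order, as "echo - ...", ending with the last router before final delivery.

At echo: longest match for 148.94.121.44 is 148.94.64.0/18 -> alpha
At alpha: longest match for 148.94.121.44 is 148.94.0.0/15 -> foxtrot
At foxtrot: longest match for 148.94.121.44 is 148.94.0.0/15 -> LAN

echo - alpha - foxtrot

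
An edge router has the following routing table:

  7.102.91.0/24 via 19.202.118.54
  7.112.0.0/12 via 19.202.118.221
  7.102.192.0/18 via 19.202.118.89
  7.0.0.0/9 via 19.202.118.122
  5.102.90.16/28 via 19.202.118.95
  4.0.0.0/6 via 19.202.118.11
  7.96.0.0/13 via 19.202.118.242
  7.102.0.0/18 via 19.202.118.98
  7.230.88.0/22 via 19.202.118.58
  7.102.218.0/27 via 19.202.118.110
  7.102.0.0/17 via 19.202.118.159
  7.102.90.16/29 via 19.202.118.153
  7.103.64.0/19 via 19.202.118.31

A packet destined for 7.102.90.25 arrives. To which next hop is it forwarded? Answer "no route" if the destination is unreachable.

19.202.118.159

Routes whose prefix contains 7.102.90.25:
  4.0.0.0/6 (4.0.0.0 - 7.255.255.255) -> 19.202.118.11
  7.0.0.0/9 (7.0.0.0 - 7.127.255.255) -> 19.202.118.122
  7.96.0.0/13 (7.96.0.0 - 7.103.255.255) -> 19.202.118.242
  7.102.0.0/17 (7.102.0.0 - 7.102.127.255) -> 19.202.118.159
More-specific entries that do NOT match:
  7.102.90.16/29 (7.102.90.16 - 7.102.90.23) does not contain 7.102.90.25
  5.102.90.16/28 (5.102.90.16 - 5.102.90.31) does not contain 7.102.90.25
  7.102.218.0/27 (7.102.218.0 - 7.102.218.31) does not contain 7.102.90.25
  7.102.91.0/24 (7.102.91.0 - 7.102.91.255) does not contain 7.102.90.25
  7.230.88.0/22 (7.230.88.0 - 7.230.91.255) does not contain 7.102.90.25
  7.103.64.0/19 (7.103.64.0 - 7.103.95.255) does not contain 7.102.90.25
  7.102.192.0/18 (7.102.192.0 - 7.102.255.255) does not contain 7.102.90.25
  7.102.0.0/18 (7.102.0.0 - 7.102.63.255) does not contain 7.102.90.25
Longest matching prefix is /17 -> next hop 19.202.118.159.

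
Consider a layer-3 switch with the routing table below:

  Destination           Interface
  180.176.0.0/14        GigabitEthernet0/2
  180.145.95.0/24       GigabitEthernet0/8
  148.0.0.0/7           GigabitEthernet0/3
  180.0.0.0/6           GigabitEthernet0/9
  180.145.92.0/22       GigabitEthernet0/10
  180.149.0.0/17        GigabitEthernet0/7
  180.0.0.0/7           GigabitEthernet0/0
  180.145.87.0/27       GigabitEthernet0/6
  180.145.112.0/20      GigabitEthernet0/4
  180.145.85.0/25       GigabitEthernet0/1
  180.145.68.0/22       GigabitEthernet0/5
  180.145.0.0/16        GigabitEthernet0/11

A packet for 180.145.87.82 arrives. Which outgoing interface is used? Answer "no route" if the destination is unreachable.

GigabitEthernet0/11

Routes whose prefix contains 180.145.87.82:
  180.0.0.0/6 (180.0.0.0 - 183.255.255.255) -> GigabitEthernet0/9
  180.0.0.0/7 (180.0.0.0 - 181.255.255.255) -> GigabitEthernet0/0
  180.145.0.0/16 (180.145.0.0 - 180.145.255.255) -> GigabitEthernet0/11
More-specific entries that do NOT match:
  180.145.87.0/27 (180.145.87.0 - 180.145.87.31) does not contain 180.145.87.82
  180.145.85.0/25 (180.145.85.0 - 180.145.85.127) does not contain 180.145.87.82
  180.145.95.0/24 (180.145.95.0 - 180.145.95.255) does not contain 180.145.87.82
  180.145.92.0/22 (180.145.92.0 - 180.145.95.255) does not contain 180.145.87.82
  180.145.68.0/22 (180.145.68.0 - 180.145.71.255) does not contain 180.145.87.82
  180.145.112.0/20 (180.145.112.0 - 180.145.127.255) does not contain 180.145.87.82
  180.149.0.0/17 (180.149.0.0 - 180.149.127.255) does not contain 180.145.87.82
Longest matching prefix is /16 -> interface GigabitEthernet0/11.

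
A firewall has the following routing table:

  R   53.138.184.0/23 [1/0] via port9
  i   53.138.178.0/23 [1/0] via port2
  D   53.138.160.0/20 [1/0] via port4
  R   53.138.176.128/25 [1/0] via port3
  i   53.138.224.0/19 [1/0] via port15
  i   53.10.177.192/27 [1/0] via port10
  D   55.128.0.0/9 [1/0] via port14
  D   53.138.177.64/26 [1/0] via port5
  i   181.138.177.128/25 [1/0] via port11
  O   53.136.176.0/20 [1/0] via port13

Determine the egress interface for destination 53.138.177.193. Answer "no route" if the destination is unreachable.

No entry's prefix contains 53.138.177.193; there is no default route.

no route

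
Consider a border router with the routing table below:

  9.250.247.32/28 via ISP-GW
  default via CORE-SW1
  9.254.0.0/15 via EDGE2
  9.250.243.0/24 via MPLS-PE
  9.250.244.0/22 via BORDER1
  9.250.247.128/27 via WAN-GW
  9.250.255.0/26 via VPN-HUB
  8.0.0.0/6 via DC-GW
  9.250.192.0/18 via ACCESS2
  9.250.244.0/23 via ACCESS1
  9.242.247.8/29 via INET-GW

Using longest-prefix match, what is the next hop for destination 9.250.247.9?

Routes whose prefix contains 9.250.247.9:
  0.0.0.0/0 (default, matches everything) -> CORE-SW1
  8.0.0.0/6 (8.0.0.0 - 11.255.255.255) -> DC-GW
  9.250.192.0/18 (9.250.192.0 - 9.250.255.255) -> ACCESS2
  9.250.244.0/22 (9.250.244.0 - 9.250.247.255) -> BORDER1
More-specific entries that do NOT match:
  9.242.247.8/29 (9.242.247.8 - 9.242.247.15) does not contain 9.250.247.9
  9.250.247.32/28 (9.250.247.32 - 9.250.247.47) does not contain 9.250.247.9
  9.250.247.128/27 (9.250.247.128 - 9.250.247.159) does not contain 9.250.247.9
  9.250.255.0/26 (9.250.255.0 - 9.250.255.63) does not contain 9.250.247.9
  9.250.243.0/24 (9.250.243.0 - 9.250.243.255) does not contain 9.250.247.9
  9.250.244.0/23 (9.250.244.0 - 9.250.245.255) does not contain 9.250.247.9
Longest matching prefix is /22 -> next hop BORDER1.

BORDER1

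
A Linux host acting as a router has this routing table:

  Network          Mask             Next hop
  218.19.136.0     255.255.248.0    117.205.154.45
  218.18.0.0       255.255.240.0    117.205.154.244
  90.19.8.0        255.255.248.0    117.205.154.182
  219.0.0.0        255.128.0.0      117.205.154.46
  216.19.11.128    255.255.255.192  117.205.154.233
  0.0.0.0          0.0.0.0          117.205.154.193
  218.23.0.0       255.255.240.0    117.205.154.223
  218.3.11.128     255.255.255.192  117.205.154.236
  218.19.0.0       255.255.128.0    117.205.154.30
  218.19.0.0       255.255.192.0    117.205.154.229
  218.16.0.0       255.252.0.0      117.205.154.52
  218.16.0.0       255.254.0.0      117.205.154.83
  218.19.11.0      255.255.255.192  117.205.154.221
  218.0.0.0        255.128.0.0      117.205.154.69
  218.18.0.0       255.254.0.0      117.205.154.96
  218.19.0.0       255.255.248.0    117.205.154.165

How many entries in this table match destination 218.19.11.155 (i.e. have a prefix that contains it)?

Prefixes containing 218.19.11.155:
  0.0.0.0/0 (default, matches everything)
  218.0.0.0/9 (218.0.0.0 - 218.127.255.255)
  218.16.0.0/14 (218.16.0.0 - 218.19.255.255)
  218.18.0.0/15 (218.18.0.0 - 218.19.255.255)
  218.19.0.0/17 (218.19.0.0 - 218.19.127.255)
  218.19.0.0/18 (218.19.0.0 - 218.19.63.255)
Total matching entries: 6.

6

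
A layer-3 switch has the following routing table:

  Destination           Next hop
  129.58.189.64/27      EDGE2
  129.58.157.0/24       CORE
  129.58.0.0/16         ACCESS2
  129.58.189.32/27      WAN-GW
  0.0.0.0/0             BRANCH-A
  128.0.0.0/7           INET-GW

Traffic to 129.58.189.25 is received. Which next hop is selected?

Routes whose prefix contains 129.58.189.25:
  0.0.0.0/0 (default, matches everything) -> BRANCH-A
  128.0.0.0/7 (128.0.0.0 - 129.255.255.255) -> INET-GW
  129.58.0.0/16 (129.58.0.0 - 129.58.255.255) -> ACCESS2
More-specific entries that do NOT match:
  129.58.189.64/27 (129.58.189.64 - 129.58.189.95) does not contain 129.58.189.25
  129.58.189.32/27 (129.58.189.32 - 129.58.189.63) does not contain 129.58.189.25
  129.58.157.0/24 (129.58.157.0 - 129.58.157.255) does not contain 129.58.189.25
Longest matching prefix is /16 -> next hop ACCESS2.

ACCESS2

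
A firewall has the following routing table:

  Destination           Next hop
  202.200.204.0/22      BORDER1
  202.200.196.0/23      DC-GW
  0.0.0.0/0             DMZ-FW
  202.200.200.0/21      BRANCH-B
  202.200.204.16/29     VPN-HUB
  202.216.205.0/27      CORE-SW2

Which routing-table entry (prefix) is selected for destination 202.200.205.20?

Entries matching 202.200.205.20:
  0.0.0.0/0 (default, matches everything)
  202.200.200.0/21 (202.200.200.0 - 202.200.207.255)
  202.200.204.0/22 (202.200.204.0 - 202.200.207.255)
Most specific is 202.200.204.0/22.

202.200.204.0/22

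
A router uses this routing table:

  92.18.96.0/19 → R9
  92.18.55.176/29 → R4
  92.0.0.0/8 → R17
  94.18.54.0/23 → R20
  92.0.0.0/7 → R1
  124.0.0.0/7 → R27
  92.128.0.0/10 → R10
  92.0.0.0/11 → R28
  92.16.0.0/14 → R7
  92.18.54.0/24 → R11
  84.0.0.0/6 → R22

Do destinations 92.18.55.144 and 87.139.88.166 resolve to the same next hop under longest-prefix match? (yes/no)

no

92.18.55.144: longest match 92.16.0.0/14 -> R7
87.139.88.166: longest match 84.0.0.0/6 -> R22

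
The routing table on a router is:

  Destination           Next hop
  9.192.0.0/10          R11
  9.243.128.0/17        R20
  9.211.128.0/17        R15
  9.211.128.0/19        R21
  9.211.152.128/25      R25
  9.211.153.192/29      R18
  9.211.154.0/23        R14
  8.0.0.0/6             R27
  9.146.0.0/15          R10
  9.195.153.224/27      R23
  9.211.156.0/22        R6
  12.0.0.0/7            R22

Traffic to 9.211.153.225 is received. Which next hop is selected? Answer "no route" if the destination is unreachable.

R21

Routes whose prefix contains 9.211.153.225:
  8.0.0.0/6 (8.0.0.0 - 11.255.255.255) -> R27
  9.192.0.0/10 (9.192.0.0 - 9.255.255.255) -> R11
  9.211.128.0/17 (9.211.128.0 - 9.211.255.255) -> R15
  9.211.128.0/19 (9.211.128.0 - 9.211.159.255) -> R21
More-specific entries that do NOT match:
  9.211.153.192/29 (9.211.153.192 - 9.211.153.199) does not contain 9.211.153.225
  9.195.153.224/27 (9.195.153.224 - 9.195.153.255) does not contain 9.211.153.225
  9.211.152.128/25 (9.211.152.128 - 9.211.152.255) does not contain 9.211.153.225
  9.211.154.0/23 (9.211.154.0 - 9.211.155.255) does not contain 9.211.153.225
  9.211.156.0/22 (9.211.156.0 - 9.211.159.255) does not contain 9.211.153.225
Longest matching prefix is /19 -> next hop R21.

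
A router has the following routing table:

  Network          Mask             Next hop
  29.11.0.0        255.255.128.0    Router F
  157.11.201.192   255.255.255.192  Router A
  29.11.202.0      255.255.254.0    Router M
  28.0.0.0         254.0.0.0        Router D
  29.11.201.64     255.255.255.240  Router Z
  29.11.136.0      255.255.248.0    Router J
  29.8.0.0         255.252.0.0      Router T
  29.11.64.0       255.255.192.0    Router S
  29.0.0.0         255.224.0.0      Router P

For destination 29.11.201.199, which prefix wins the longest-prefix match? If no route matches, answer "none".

Entries matching 29.11.201.199:
  28.0.0.0/7 (28.0.0.0 - 29.255.255.255)
  29.0.0.0/11 (29.0.0.0 - 29.31.255.255)
  29.8.0.0/14 (29.8.0.0 - 29.11.255.255)
Most specific is 29.8.0.0/14.

29.8.0.0/14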